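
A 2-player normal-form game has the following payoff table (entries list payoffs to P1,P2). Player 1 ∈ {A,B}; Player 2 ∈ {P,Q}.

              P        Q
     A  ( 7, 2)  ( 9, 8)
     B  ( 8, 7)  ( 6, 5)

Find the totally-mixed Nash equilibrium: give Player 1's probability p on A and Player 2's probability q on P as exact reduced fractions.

P1 indiff ⇒ q·7+(1-q)·9 = q·8+(1-q)·6 ⇒ q(-1) = (1-q)(-3) ⇒ q = 3/4
P2 indiff ⇒ p·2+(1-p)·7 = p·8+(1-p)·5 ⇒ p(-6) = (1-p)(-2) ⇒ p = 1/4

(p,q) = (1/4, 3/4)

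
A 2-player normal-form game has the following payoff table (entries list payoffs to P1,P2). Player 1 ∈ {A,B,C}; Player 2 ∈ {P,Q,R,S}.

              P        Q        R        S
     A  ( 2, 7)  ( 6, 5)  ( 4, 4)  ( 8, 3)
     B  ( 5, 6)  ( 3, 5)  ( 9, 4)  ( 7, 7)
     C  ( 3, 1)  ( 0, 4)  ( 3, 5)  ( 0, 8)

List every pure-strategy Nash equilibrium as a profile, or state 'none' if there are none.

No pure NE.

(A,P): not NE [P1→B gives 5>2]
(A,Q): not NE [P2→P gives 7>5]
(A,R): not NE [P1→B gives 9>4; P2→P gives 7>4]
(A,S): not NE [P2→P gives 7>3]
(B,P): not NE [P2→S gives 7>6]
(B,Q): not NE [P1→A gives 6>3; P2→S gives 7>5]
(B,R): not NE [P2→S gives 7>4]
(B,S): not NE [P1→A gives 8>7]
(C,P): not NE [P1→B gives 5>3; P2→S gives 8>1]
(C,Q): not NE [P1→A gives 6>0; P2→S gives 8>4]
(C,R): not NE [P1→B gives 9>3; P2→S gives 8>5]
(C,S): not NE [P1→A gives 8>0]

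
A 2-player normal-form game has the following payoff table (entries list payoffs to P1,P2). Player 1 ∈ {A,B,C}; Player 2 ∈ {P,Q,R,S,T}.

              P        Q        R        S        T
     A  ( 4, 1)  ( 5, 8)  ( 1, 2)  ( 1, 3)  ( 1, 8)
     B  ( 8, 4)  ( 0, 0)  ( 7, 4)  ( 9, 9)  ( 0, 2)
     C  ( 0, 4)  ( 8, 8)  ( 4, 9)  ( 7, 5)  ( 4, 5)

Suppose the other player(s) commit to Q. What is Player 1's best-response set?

argmax u_1 = {C}

u_1(A vs Q) = 5
u_1(B vs Q) = 0
u_1(C vs Q) = 8
max payoff 8 at {C}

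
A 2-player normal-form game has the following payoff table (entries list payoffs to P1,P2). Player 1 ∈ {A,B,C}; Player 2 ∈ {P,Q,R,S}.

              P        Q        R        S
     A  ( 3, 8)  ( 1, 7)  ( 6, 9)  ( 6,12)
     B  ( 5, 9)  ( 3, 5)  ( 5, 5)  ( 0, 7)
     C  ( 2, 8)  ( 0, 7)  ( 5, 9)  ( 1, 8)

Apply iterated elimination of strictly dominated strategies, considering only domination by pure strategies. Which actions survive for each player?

P1 drop C (A beats it: P:3>2 Q:1>0 R:6>5 S:6>1)
P2 drop Q (P beats it: A:8>7 B:9>5)
P2 drop R (S beats it: A:12>9 B:7>5)
P1→{A,B} P2→{P,S}

Survivors P1:{A,B} P2:{P,S}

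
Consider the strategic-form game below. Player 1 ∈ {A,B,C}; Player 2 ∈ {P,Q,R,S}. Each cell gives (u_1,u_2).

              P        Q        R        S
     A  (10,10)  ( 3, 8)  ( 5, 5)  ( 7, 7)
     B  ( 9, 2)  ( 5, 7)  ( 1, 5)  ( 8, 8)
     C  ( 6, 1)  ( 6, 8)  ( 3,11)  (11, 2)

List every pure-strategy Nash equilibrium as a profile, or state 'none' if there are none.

PSNE = {(A,P)}

(A,P): NE
(A,Q): not NE [P1→C gives 6>3; P2→P gives 10>8]
(A,R): not NE [P2→P gives 10>5]
(A,S): not NE [P1→C gives 11>7; P2→P gives 10>7]
(B,P): not NE [P1→A gives 10>9; P2→S gives 8>2]
(B,Q): not NE [P1→C gives 6>5; P2→S gives 8>7]
(B,R): not NE [P1→A gives 5>1; P2→S gives 8>5]
(B,S): not NE [P1→C gives 11>8]
(C,P): not NE [P1→A gives 10>6; P2→R gives 11>1]
(C,Q): not NE [P2→R gives 11>8]
(C,R): not NE [P1→A gives 5>3]
(C,S): not NE [P2→R gives 11>2]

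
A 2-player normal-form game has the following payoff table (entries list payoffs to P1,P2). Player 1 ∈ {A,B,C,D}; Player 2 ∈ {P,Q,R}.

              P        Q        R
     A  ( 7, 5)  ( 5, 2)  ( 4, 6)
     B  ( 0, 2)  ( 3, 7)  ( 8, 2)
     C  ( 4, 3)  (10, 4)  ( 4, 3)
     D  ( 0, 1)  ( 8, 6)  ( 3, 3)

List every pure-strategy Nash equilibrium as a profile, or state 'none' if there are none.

PSNE = {(C,Q)}

(A,P): not NE [P2→R gives 6>5]
(A,Q): not NE [P1→C gives 10>5; P2→R gives 6>2]
(A,R): not NE [P1→B gives 8>4]
(B,P): not NE [P1→A gives 7>0; P2→Q gives 7>2]
(B,Q): not NE [P1→C gives 10>3]
(B,R): not NE [P2→Q gives 7>2]
(C,P): not NE [P1→A gives 7>4; P2→Q gives 4>3]
(C,Q): NE
(C,R): not NE [P1→B gives 8>4; P2→Q gives 4>3]
(D,P): not NE [P1→A gives 7>0; P2→Q gives 6>1]
(D,Q): not NE [P1→C gives 10>8]
(D,R): not NE [P1→B gives 8>3; P2→Q gives 6>3]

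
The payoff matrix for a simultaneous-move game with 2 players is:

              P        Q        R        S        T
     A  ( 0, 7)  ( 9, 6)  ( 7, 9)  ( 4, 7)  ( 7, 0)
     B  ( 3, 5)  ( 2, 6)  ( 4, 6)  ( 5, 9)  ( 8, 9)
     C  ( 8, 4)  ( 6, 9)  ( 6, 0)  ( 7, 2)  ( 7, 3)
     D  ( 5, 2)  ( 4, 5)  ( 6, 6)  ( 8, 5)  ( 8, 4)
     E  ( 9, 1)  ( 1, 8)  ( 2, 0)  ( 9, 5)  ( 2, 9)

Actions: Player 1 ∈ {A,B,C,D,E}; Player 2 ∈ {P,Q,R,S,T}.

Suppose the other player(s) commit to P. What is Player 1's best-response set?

argmax u_1 = {E}

u_1(A vs P) = 0
u_1(B vs P) = 3
u_1(C vs P) = 8
u_1(D vs P) = 5
u_1(E vs P) = 9
max payoff 9 at {E}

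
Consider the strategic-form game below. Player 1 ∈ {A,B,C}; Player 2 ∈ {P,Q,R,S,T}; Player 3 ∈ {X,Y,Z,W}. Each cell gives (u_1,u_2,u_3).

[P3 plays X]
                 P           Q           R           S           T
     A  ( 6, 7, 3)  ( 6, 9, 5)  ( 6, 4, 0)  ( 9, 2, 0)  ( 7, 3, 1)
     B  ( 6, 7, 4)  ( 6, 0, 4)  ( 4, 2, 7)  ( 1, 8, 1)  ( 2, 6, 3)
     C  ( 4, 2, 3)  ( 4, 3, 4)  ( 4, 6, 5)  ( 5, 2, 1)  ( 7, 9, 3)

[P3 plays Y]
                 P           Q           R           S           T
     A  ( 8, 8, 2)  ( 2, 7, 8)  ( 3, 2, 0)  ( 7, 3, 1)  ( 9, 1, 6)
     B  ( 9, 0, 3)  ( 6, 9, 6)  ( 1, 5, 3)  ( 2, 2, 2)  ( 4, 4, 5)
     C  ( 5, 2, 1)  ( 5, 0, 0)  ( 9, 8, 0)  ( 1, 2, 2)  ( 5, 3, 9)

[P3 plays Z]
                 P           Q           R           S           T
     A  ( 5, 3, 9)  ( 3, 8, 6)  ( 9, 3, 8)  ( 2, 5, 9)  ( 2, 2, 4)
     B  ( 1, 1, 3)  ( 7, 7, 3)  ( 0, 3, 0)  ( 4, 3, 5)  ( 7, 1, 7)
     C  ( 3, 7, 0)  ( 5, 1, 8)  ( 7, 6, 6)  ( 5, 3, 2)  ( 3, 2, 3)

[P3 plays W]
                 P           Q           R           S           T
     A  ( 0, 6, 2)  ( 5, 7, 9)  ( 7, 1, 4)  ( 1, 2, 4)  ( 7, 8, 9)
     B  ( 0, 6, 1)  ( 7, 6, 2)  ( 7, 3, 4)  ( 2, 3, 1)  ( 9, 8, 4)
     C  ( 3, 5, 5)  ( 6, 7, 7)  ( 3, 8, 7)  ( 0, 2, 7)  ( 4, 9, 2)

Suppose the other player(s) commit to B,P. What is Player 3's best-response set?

u_3(X vs B,P) = 4
u_3(Y vs B,P) = 3
u_3(Z vs B,P) = 3
u_3(W vs B,P) = 1
max payoff 4 at {X}

argmax u_3 = {X}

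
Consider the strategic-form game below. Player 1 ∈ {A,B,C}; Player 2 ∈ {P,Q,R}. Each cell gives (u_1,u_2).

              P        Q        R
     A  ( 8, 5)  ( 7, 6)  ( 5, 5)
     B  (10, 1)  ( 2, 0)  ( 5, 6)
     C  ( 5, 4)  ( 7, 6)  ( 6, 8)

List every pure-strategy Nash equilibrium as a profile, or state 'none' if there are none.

(A,P): not NE [P1→B gives 10>8; P2→Q gives 6>5]
(A,Q): NE
(A,R): not NE [P1→C gives 6>5; P2→Q gives 6>5]
(B,P): not NE [P2→R gives 6>1]
(B,Q): not NE [P1→C gives 7>2; P2→R gives 6>0]
(B,R): not NE [P1→C gives 6>5]
(C,P): not NE [P1→B gives 10>5; P2→R gives 8>4]
(C,Q): not NE [P2→R gives 8>6]
(C,R): NE

NE set: (A,Q), (C,R)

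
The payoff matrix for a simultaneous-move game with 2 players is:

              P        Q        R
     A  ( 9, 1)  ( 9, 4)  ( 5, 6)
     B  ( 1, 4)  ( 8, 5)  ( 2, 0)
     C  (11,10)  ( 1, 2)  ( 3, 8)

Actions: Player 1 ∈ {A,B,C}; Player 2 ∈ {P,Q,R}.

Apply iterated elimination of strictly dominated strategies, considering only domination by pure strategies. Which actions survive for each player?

IESDS → P1:{A,C} P2:{P,R}

P1 drop B (A beats it: P:9>1 Q:9>8 R:5>2)
P2 drop Q (R beats it: A:6>4 C:8>2)
P1→{A,C} P2→{P,R}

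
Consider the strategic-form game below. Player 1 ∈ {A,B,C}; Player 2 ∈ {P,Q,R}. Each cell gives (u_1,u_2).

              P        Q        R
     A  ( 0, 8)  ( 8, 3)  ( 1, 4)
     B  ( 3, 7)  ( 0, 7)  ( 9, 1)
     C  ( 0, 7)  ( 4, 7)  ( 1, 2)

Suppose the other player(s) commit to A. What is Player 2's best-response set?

u_2(P vs A) = 8
u_2(Q vs A) = 3
u_2(R vs A) = 4
max payoff 8 at {P}

argmax u_2 = {P}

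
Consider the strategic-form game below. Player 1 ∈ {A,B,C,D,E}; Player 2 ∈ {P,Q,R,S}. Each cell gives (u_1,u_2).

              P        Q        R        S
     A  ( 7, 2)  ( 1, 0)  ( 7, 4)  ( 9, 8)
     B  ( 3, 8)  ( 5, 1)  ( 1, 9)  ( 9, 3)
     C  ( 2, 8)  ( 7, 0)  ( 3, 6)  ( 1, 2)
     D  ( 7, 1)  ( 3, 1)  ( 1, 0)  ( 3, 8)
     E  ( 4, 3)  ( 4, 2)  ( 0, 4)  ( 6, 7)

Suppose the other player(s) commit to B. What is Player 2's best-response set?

u_2(P vs B) = 8
u_2(Q vs B) = 1
u_2(R vs B) = 9
u_2(S vs B) = 3
max payoff 9 at {R}

P2 best: {R}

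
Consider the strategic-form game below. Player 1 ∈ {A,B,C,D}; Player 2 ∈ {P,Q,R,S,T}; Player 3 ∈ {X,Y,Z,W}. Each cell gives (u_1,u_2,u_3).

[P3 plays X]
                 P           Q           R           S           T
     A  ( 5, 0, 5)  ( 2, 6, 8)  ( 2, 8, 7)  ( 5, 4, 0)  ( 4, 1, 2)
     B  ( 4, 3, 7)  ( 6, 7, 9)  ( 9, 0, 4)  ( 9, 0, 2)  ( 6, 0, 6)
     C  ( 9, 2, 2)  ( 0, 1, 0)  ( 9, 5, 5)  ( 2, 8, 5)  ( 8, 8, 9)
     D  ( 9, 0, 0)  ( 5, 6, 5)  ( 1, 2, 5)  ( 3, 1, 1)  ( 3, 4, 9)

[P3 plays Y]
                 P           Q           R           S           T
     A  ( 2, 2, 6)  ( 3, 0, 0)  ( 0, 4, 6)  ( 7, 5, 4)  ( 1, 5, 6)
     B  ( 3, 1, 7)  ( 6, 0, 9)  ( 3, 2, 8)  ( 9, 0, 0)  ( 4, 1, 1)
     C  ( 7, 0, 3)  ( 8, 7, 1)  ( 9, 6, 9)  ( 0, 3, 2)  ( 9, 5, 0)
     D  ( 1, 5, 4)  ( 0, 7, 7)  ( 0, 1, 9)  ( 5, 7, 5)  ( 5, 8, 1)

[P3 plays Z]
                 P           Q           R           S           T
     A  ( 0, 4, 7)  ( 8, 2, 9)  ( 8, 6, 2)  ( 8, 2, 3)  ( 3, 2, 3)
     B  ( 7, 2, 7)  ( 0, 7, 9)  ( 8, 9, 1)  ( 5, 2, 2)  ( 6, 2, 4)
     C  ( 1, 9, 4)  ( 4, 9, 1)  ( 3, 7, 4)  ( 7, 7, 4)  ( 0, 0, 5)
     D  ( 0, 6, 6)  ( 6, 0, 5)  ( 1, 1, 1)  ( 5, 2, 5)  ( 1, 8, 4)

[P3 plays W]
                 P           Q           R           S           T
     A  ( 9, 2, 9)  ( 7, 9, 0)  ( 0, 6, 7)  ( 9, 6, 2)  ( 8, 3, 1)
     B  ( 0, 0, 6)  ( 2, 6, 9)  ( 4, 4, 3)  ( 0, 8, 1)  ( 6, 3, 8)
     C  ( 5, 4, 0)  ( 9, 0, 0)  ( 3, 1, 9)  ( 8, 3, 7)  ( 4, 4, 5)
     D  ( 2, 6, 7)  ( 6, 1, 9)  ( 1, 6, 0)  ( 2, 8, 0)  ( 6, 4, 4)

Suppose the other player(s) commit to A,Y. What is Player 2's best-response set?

u_2(P vs A,Y) = 2
u_2(Q vs A,Y) = 0
u_2(R vs A,Y) = 4
u_2(S vs A,Y) = 5
u_2(T vs A,Y) = 5
max payoff 5 at {S,T}

BR_2 = {S,T}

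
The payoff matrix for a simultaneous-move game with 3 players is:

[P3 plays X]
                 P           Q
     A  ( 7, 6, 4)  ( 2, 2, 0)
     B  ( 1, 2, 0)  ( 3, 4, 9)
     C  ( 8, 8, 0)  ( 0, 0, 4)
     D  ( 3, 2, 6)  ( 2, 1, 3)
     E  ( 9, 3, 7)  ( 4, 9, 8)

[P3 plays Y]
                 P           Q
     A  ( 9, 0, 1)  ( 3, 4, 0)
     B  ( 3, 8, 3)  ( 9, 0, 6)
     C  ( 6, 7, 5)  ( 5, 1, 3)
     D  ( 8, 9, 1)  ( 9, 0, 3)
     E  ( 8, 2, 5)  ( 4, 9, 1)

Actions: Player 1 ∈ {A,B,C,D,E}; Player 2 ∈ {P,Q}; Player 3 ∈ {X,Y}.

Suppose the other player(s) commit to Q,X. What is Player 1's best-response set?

u_1(A vs Q,X) = 2
u_1(B vs Q,X) = 3
u_1(C vs Q,X) = 0
u_1(D vs Q,X) = 2
u_1(E vs Q,X) = 4
max payoff 4 at {E}

BR_1 = {E}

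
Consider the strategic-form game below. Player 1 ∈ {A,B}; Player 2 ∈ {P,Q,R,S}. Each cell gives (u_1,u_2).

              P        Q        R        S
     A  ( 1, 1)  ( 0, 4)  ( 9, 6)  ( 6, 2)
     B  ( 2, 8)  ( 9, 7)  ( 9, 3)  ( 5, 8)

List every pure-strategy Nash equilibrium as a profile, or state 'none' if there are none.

NE set: (A,R), (B,P)

(A,P): not NE [P1→B gives 2>1; P2→R gives 6>1]
(A,Q): not NE [P1→B gives 9>0; P2→R gives 6>4]
(A,R): NE
(A,S): not NE [P2→R gives 6>2]
(B,P): NE
(B,Q): not NE [P2→S gives 8>7]
(B,R): not NE [P2→S gives 8>3]
(B,S): not NE [P1→A gives 6>5]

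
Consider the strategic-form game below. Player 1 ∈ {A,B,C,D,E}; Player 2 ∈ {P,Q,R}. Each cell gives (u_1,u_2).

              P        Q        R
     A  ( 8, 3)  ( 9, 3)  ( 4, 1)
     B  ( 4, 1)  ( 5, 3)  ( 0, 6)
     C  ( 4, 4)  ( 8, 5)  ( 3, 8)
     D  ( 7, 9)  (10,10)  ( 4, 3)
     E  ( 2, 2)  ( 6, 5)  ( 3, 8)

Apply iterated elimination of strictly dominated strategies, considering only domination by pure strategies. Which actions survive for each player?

P1 drop B (A beats it: P:8>4 Q:9>5 R:4>0)
P1 drop C (A beats it: P:8>4 Q:9>8 R:4>3)
P1 drop E (A beats it: P:8>2 Q:9>6 R:4>3)
P2 drop R (P beats it: A:3>1 D:9>3)
P1→{A,D} P2→{P,Q}

Remaining: P1:{A,D} P2:{P,Q}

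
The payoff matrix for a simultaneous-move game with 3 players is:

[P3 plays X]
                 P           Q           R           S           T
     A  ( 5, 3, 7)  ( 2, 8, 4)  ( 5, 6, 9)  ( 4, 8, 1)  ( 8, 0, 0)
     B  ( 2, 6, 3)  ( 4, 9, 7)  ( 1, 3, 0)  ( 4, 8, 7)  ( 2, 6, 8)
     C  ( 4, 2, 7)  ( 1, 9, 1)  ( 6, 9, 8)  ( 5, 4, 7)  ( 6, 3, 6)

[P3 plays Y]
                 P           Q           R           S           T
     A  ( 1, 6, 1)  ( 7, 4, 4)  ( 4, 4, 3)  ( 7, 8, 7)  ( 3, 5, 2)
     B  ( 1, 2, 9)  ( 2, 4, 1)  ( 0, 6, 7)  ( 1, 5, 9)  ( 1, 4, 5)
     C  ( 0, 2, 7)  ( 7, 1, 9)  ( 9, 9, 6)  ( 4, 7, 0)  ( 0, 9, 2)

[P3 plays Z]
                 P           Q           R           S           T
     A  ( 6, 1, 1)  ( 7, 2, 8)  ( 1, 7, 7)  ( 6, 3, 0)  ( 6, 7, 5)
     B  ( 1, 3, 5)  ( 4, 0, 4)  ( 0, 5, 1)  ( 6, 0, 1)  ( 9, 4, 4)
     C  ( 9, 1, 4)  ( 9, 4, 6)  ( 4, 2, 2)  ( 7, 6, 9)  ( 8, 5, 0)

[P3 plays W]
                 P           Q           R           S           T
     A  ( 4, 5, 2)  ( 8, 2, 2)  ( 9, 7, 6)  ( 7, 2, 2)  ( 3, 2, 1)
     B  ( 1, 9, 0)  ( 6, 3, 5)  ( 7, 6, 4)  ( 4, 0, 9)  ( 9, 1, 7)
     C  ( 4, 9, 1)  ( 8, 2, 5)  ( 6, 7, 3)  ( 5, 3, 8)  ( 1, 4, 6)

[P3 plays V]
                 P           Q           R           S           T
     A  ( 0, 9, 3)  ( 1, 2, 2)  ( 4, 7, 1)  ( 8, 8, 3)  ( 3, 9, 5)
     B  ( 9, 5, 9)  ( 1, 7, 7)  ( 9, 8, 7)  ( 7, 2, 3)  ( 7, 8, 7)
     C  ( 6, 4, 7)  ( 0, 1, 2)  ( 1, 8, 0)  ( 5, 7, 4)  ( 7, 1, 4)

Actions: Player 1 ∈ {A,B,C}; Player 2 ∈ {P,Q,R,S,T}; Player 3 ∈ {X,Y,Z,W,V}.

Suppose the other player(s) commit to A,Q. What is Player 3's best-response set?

P3 best: {Z}

u_3(X vs A,Q) = 4
u_3(Y vs A,Q) = 4
u_3(Z vs A,Q) = 8
u_3(W vs A,Q) = 2
u_3(V vs A,Q) = 2
max payoff 8 at {Z}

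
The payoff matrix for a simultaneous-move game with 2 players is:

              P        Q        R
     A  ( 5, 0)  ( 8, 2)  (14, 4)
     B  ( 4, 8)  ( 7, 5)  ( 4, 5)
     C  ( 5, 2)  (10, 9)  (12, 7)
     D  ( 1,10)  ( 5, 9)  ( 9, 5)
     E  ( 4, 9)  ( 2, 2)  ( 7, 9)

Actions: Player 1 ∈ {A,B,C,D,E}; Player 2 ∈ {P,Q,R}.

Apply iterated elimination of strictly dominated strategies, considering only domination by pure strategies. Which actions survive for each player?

Survivors P1:{A,C} P2:{Q,R}

P1 drop B (A beats it: P:5>4 Q:8>7 R:14>4)
P1 drop D (A beats it: P:5>1 Q:8>5 R:14>9)
P1 drop E (A beats it: P:5>4 Q:8>2 R:14>7)
P2 drop P (Q beats it: A:2>0 C:9>2)
P1→{A,C} P2→{Q,R}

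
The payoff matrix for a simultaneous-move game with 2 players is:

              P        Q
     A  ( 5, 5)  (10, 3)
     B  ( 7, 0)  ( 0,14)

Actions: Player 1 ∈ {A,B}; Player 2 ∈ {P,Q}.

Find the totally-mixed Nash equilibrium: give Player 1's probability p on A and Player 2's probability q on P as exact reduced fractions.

P1 indiff ⇒ q·5+(1-q)·10 = q·7+(1-q)·0 ⇒ q(-2) = (1-q)(-10) ⇒ q = 5/6
P2 indiff ⇒ p·5+(1-p)·0 = p·3+(1-p)·14 ⇒ p(2) = (1-p)(14) ⇒ p = 7/8

p=7/8, q=5/6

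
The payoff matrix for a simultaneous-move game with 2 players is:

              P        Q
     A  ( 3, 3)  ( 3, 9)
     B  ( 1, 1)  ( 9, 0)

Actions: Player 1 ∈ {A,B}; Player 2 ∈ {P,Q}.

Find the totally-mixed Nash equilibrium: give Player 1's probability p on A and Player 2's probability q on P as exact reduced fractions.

P1 indiff ⇒ q·3+(1-q)·3 = q·1+(1-q)·9 ⇒ q(2) = (1-q)(6) ⇒ q = 3/4
P2 indiff ⇒ p·3+(1-p)·1 = p·9+(1-p)·0 ⇒ p(-6) = (1-p)(-1) ⇒ p = 1/7

(p,q) = (1/7, 3/4)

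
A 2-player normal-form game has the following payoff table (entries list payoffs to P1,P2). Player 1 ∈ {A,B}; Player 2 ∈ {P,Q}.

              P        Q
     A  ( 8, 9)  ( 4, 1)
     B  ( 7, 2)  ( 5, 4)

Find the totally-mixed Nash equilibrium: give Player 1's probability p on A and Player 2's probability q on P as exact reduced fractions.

p=1/5, q=1/2

P1 indiff ⇒ q·8+(1-q)·4 = q·7+(1-q)·5 ⇒ q(1) = (1-q)(1) ⇒ q = 1/2
P2 indiff ⇒ p·9+(1-p)·2 = p·1+(1-p)·4 ⇒ p(8) = (1-p)(2) ⇒ p = 1/5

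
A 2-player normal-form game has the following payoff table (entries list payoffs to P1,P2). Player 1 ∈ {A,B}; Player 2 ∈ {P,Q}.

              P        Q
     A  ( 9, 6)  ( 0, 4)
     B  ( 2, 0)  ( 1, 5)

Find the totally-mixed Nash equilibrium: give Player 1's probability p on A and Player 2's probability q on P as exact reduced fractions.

P1 indiff ⇒ q·9+(1-q)·0 = q·2+(1-q)·1 ⇒ q(7) = (1-q)(1) ⇒ q = 1/8
P2 indiff ⇒ p·6+(1-p)·0 = p·4+(1-p)·5 ⇒ p(2) = (1-p)(5) ⇒ p = 5/7

P1 mixes 5/7 on A; P2 mixes 1/8 on P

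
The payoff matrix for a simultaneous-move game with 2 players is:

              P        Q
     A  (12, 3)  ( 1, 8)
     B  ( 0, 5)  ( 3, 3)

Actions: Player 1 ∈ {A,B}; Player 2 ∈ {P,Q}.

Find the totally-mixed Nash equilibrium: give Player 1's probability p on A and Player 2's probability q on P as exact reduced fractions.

P1 mixes 2/7 on A; P2 mixes 1/7 on P

P1 indiff ⇒ q·12+(1-q)·1 = q·0+(1-q)·3 ⇒ q(12) = (1-q)(2) ⇒ q = 1/7
P2 indiff ⇒ p·3+(1-p)·5 = p·8+(1-p)·3 ⇒ p(-5) = (1-p)(-2) ⇒ p = 2/7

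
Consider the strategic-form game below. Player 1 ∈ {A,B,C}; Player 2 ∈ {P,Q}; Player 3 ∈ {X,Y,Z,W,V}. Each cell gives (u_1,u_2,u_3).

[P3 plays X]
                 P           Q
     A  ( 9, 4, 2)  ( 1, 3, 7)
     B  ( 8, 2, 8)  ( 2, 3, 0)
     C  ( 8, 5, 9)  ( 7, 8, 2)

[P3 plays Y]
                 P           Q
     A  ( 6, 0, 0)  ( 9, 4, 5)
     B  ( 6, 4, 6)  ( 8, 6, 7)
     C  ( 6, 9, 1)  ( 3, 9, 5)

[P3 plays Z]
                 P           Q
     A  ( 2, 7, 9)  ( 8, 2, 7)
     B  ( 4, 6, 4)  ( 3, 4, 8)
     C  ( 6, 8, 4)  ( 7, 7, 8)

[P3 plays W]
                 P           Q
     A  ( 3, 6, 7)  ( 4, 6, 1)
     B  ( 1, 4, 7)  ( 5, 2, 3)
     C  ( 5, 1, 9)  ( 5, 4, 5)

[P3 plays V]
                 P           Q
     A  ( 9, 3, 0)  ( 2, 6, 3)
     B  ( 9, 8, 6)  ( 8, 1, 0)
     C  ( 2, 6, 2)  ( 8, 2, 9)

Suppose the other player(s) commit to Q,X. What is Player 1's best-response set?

argmax u_1 = {C}

u_1(A vs Q,X) = 1
u_1(B vs Q,X) = 2
u_1(C vs Q,X) = 7
max payoff 7 at {C}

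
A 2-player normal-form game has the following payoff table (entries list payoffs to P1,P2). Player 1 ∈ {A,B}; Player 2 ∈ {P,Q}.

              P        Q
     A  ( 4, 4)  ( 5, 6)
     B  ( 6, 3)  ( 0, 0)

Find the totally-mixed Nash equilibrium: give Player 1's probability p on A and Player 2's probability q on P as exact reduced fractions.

P1 indiff ⇒ q·4+(1-q)·5 = q·6+(1-q)·0 ⇒ q(-2) = (1-q)(-5) ⇒ q = 5/7
P2 indiff ⇒ p·4+(1-p)·3 = p·6+(1-p)·0 ⇒ p(-2) = (1-p)(-3) ⇒ p = 3/5

(p,q) = (3/5, 5/7)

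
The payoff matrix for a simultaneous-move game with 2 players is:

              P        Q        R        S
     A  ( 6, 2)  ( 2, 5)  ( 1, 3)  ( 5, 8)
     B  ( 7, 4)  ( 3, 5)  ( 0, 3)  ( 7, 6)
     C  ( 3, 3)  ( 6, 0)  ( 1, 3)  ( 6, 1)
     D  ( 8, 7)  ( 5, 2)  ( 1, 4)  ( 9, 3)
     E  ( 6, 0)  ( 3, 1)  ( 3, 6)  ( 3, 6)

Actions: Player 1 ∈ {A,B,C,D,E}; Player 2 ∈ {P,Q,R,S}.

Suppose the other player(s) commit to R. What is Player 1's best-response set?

BR_1 = {E}

u_1(A vs R) = 1
u_1(B vs R) = 0
u_1(C vs R) = 1
u_1(D vs R) = 1
u_1(E vs R) = 3
max payoff 3 at {E}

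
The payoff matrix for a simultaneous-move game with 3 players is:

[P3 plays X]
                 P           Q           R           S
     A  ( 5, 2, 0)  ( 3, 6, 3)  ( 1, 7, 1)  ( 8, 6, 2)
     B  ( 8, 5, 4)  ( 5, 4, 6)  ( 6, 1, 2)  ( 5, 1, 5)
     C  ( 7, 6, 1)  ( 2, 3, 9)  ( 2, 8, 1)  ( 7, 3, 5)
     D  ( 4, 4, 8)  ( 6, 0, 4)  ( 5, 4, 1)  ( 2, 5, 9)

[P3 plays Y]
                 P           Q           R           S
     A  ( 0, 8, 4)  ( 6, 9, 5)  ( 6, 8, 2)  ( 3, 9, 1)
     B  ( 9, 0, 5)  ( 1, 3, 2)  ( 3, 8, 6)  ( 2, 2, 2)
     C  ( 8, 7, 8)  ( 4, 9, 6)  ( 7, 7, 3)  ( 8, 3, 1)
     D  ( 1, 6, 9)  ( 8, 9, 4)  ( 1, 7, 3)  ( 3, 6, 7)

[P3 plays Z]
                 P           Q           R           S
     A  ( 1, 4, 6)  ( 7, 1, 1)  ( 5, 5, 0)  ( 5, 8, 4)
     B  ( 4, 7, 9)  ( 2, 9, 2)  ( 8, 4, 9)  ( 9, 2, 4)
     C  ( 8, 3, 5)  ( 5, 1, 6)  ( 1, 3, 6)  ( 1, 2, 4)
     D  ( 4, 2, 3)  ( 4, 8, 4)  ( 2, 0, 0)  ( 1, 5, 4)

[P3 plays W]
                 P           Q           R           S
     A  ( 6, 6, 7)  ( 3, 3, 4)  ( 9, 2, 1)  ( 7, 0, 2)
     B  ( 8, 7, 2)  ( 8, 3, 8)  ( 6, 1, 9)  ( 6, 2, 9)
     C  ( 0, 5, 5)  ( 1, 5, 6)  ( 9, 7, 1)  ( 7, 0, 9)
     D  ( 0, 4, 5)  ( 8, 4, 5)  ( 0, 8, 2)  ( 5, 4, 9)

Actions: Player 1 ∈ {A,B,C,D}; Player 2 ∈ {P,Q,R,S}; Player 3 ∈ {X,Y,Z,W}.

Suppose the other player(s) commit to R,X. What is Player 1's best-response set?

BR_1 = {B}

u_1(A vs R,X) = 1
u_1(B vs R,X) = 6
u_1(C vs R,X) = 2
u_1(D vs R,X) = 5
max payoff 6 at {B}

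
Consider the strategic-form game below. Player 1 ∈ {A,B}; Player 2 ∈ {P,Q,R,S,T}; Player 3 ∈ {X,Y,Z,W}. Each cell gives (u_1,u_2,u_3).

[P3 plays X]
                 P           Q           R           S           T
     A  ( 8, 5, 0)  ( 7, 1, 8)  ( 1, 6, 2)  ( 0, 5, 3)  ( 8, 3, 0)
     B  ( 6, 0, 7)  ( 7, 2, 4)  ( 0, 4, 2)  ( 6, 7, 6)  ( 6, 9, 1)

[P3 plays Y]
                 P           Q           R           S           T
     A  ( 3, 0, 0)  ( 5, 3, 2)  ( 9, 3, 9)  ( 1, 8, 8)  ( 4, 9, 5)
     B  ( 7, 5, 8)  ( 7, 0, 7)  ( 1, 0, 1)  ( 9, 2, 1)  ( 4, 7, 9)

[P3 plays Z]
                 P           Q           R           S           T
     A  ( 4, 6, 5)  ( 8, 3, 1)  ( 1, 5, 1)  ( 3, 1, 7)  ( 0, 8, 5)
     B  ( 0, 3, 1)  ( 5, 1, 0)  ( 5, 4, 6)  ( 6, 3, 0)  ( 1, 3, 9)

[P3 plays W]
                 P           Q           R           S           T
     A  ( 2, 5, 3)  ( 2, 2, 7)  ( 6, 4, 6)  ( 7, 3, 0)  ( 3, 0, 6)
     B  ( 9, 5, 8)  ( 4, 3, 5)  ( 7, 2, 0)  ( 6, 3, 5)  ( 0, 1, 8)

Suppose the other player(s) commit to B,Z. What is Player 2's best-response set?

u_2(P vs B,Z) = 3
u_2(Q vs B,Z) = 1
u_2(R vs B,Z) = 4
u_2(S vs B,Z) = 3
u_2(T vs B,Z) = 3
max payoff 4 at {R}

P2 best: {R}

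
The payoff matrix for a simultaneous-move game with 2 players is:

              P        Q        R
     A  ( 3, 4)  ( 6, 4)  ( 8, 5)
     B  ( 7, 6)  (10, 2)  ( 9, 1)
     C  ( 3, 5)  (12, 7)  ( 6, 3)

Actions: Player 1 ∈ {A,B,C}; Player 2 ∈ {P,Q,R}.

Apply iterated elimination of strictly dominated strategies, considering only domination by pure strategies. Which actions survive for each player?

P1 drop A (B beats it: P:7>3 Q:10>6 R:9>8)
P2 drop R (P beats it: B:6>1 C:5>3)
P1→{B,C} P2→{P,Q}

IESDS → P1:{B,C} P2:{P,Q}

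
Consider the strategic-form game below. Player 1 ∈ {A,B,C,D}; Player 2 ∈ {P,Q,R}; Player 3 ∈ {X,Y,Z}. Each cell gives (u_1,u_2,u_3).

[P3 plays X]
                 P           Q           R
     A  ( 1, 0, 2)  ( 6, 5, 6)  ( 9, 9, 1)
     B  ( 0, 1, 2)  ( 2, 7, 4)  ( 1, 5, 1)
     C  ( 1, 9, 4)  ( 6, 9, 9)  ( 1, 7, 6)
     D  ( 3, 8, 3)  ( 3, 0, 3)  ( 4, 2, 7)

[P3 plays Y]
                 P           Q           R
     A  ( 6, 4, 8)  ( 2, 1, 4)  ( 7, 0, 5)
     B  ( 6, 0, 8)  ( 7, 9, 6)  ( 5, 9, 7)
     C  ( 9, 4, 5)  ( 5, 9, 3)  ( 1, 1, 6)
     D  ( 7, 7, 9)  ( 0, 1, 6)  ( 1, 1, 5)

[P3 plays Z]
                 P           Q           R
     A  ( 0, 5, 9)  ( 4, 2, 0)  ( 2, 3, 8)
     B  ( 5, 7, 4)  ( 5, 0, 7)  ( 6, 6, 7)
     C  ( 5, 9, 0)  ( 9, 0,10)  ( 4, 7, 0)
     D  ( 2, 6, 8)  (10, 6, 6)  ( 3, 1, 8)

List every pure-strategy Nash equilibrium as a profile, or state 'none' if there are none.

NE set: (D,Q,Z)

(A,P,X): not NE [P1→D gives 3>1; P2→R gives 9>0; P3→Z gives 9>2]
(A,P,Y): not NE [P1→C gives 9>6; P3→Z gives 9>8]
(A,P,Z): not NE [P1→C gives 5>0]
(A,Q,X): not NE [P2→R gives 9>5]
(A,Q,Y): not NE [P1→B gives 7>2; P2→P gives 4>1; P3→X gives 6>4]
(A,Q,Z): not NE [P1→D gives 10>4; P2→P gives 5>2; P3→X gives 6>0]
(A,R,X): not NE [P3→Z gives 8>1]
(A,R,Y): not NE [P2→P gives 4>0; P3→Z gives 8>5]
(A,R,Z): not NE [P1→B gives 6>2; P2→P gives 5>3]
(B,P,X): not NE [P1→D gives 3>0; P2→Q gives 7>1; P3→Y gives 8>2]
(B,P,Y): not NE [P1→C gives 9>6; P2→R gives 9>0]
(B,P,Z): not NE [P3→Y gives 8>4]
(B,Q,X): not NE [P1→C gives 6>2; P3→Z gives 7>4]
(B,Q,Y): not NE [P3→Z gives 7>6]
(B,Q,Z): not NE [P1→D gives 10>5; P2→P gives 7>0]
(B,R,X): not NE [P1→A gives 9>1; P2→Q gives 7>5; P3→Z gives 7>1]
(B,R,Y): not NE [P1→A gives 7>5]
(B,R,Z): not NE [P2→P gives 7>6]
(C,P,X): not NE [P1→D gives 3>1; P3→Y gives 5>4]
(C,P,Y): not NE [P2→Q gives 9>4]
(C,P,Z): not NE [P3→Y gives 5>0]
(C,Q,X): not NE [P3→Z gives 10>9]
(C,Q,Y): not NE [P1→B gives 7>5; P3→Z gives 10>3]
(C,Q,Z): not NE [P1→D gives 10>9; P2→P gives 9>0]
(C,R,X): not NE [P1→A gives 9>1; P2→Q gives 9>7]
(C,R,Y): not NE [P1→A gives 7>1; P2→Q gives 9>1]
(C,R,Z): not NE [P1→B gives 6>4; P2→P gives 9>7; P3→Y gives 6>0]
(D,P,X): not NE [P3→Y gives 9>3]
(D,P,Y): not NE [P1→C gives 9>7]
(D,P,Z): not NE [P1→C gives 5>2; P3→Y gives 9>8]
(D,Q,X): not NE [P1→C gives 6>3; P2→P gives 8>0; P3→Z gives 6>3]
(D,Q,Y): not NE [P1→B gives 7>0; P2→P gives 7>1]
(D,Q,Z): NE
(D,R,X): not NE [P1→A gives 9>4; P2→P gives 8>2; P3→Z gives 8>7]
(D,R,Y): not NE [P1→A gives 7>1; P2→P gives 7>1; P3→Z gives 8>5]
(D,R,Z): not NE [P1→B gives 6>3; P2→Q gives 6>1]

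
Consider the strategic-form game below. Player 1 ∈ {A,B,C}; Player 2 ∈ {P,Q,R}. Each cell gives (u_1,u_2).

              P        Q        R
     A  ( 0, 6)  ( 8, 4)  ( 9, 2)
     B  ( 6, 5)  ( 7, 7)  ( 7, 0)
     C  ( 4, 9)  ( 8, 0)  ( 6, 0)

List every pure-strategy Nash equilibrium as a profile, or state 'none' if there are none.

(A,P): not NE [P1→B gives 6>0]
(A,Q): not NE [P2→P gives 6>4]
(A,R): not NE [P2→P gives 6>2]
(B,P): not NE [P2→Q gives 7>5]
(B,Q): not NE [P1→C gives 8>7]
(B,R): not NE [P1→A gives 9>7; P2→Q gives 7>0]
(C,P): not NE [P1→B gives 6>4]
(C,Q): not NE [P2→P gives 9>0]
(C,R): not NE [P1→A gives 9>6; P2→P gives 9>0]

PSNE: ∅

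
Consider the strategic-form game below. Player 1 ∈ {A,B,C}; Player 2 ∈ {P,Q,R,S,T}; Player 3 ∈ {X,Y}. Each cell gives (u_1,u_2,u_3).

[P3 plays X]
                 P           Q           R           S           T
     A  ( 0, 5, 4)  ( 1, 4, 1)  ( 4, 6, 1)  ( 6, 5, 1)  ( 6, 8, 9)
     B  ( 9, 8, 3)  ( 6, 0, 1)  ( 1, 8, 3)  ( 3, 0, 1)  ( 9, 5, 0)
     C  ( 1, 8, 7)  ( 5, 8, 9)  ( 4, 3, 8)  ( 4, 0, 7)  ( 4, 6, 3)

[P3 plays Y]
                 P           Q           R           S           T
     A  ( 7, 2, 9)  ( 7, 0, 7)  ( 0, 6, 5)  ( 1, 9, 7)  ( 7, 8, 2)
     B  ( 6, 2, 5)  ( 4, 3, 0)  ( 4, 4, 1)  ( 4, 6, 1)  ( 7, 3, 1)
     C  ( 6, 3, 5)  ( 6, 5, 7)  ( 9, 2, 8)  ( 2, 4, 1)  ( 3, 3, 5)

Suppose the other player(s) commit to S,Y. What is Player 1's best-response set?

u_1(A vs S,Y) = 1
u_1(B vs S,Y) = 4
u_1(C vs S,Y) = 2
max payoff 4 at {B}

argmax u_1 = {B}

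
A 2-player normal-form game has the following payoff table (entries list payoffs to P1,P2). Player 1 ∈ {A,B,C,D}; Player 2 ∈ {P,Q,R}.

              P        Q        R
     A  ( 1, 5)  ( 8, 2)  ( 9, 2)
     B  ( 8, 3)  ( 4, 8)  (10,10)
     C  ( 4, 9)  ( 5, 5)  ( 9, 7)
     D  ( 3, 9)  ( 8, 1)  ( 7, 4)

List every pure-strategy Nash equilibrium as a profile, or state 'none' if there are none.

(A,P): not NE [P1→B gives 8>1]
(A,Q): not NE [P2→P gives 5>2]
(A,R): not NE [P1→B gives 10>9; P2→P gives 5>2]
(B,P): not NE [P2→R gives 10>3]
(B,Q): not NE [P1→D gives 8>4; P2→R gives 10>8]
(B,R): NE
(C,P): not NE [P1→B gives 8>4]
(C,Q): not NE [P1→D gives 8>5; P2→P gives 9>5]
(C,R): not NE [P1→B gives 10>9; P2→P gives 9>7]
(D,P): not NE [P1→B gives 8>3]
(D,Q): not NE [P2→P gives 9>1]
(D,R): not NE [P1→B gives 10>7; P2→P gives 9>4]

NE set: (B,R)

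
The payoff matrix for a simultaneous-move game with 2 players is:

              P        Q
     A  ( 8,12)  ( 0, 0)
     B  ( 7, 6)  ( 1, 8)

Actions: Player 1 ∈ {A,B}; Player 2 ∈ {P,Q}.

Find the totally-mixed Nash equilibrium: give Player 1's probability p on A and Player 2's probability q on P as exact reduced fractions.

P1 indiff ⇒ q·8+(1-q)·0 = q·7+(1-q)·1 ⇒ q(1) = (1-q)(1) ⇒ q = 1/2
P2 indiff ⇒ p·12+(1-p)·6 = p·0+(1-p)·8 ⇒ p(12) = (1-p)(2) ⇒ p = 1/7

p=1/7, q=1/2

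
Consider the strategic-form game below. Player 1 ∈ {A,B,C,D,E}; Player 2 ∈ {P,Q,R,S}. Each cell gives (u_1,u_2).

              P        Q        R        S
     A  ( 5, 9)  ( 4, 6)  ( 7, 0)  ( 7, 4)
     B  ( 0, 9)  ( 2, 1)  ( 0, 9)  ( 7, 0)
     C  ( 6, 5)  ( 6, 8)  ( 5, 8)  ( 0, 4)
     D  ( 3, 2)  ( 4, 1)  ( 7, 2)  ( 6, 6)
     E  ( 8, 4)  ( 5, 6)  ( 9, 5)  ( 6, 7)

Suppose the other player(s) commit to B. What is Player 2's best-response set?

u_2(P vs B) = 9
u_2(Q vs B) = 1
u_2(R vs B) = 9
u_2(S vs B) = 0
max payoff 9 at {P,R}

argmax u_2 = {P,R}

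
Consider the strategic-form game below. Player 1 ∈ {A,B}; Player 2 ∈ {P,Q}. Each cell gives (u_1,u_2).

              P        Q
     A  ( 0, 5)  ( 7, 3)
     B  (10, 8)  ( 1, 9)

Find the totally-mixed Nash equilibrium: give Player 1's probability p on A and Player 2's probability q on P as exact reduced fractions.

P1 mixes 1/3 on A; P2 mixes 3/8 on P

P1 indiff ⇒ q·0+(1-q)·7 = q·10+(1-q)·1 ⇒ q(-10) = (1-q)(-6) ⇒ q = 3/8
P2 indiff ⇒ p·5+(1-p)·8 = p·3+(1-p)·9 ⇒ p(2) = (1-p)(1) ⇒ p = 1/3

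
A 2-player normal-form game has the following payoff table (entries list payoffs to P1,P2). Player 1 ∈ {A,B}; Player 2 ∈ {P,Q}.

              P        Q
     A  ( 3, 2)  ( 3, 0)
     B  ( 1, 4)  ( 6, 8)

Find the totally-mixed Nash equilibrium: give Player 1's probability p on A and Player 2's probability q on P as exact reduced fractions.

p=2/3, q=3/5

P1 indiff ⇒ q·3+(1-q)·3 = q·1+(1-q)·6 ⇒ q(2) = (1-q)(3) ⇒ q = 3/5
P2 indiff ⇒ p·2+(1-p)·4 = p·0+(1-p)·8 ⇒ p(2) = (1-p)(4) ⇒ p = 2/3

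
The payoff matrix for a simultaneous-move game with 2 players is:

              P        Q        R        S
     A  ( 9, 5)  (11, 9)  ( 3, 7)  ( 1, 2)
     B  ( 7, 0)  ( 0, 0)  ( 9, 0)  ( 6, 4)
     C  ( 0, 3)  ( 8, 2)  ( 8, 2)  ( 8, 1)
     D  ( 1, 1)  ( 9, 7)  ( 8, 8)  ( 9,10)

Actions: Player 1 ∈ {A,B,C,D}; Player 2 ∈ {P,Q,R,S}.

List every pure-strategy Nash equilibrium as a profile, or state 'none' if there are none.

Nash profiles: (A,Q), (D,S)

(A,P): not NE [P2→Q gives 9>5]
(A,Q): NE
(A,R): not NE [P1→B gives 9>3; P2→Q gives 9>7]
(A,S): not NE [P1→D gives 9>1; P2→Q gives 9>2]
(B,P): not NE [P1→A gives 9>7; P2→S gives 4>0]
(B,Q): not NE [P1→A gives 11>0; P2→S gives 4>0]
(B,R): not NE [P2→S gives 4>0]
(B,S): not NE [P1→D gives 9>6]
(C,P): not NE [P1→A gives 9>0]
(C,Q): not NE [P1→A gives 11>8; P2→P gives 3>2]
(C,R): not NE [P1→B gives 9>8; P2→P gives 3>2]
(C,S): not NE [P1→D gives 9>8; P2→P gives 3>1]
(D,P): not NE [P1→A gives 9>1; P2→S gives 10>1]
(D,Q): not NE [P1→A gives 11>9; P2→S gives 10>7]
(D,R): not NE [P1→B gives 9>8; P2→S gives 10>8]
(D,S): NE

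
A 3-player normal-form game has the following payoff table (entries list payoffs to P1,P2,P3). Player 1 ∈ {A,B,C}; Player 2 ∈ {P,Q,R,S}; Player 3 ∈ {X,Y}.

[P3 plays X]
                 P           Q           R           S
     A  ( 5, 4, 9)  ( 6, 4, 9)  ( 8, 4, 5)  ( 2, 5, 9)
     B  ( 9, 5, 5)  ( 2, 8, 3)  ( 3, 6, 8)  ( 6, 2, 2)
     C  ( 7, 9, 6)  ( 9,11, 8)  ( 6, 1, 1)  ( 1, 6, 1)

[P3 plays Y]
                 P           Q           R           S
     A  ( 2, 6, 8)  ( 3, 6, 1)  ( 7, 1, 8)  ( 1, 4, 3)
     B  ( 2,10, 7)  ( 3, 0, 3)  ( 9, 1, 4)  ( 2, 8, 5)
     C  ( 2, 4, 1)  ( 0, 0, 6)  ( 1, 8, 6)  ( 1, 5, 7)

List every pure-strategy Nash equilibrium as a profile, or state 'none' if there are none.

PSNE = {(B,P,Y), (C,Q,X)}

(A,P,X): not NE [P1→B gives 9>5; P2→S gives 5>4]
(A,P,Y): not NE [P3→X gives 9>8]
(A,Q,X): not NE [P1→C gives 9>6; P2→S gives 5>4]
(A,Q,Y): not NE [P3→X gives 9>1]
(A,R,X): not NE [P2→S gives 5>4; P3→Y gives 8>5]
(A,R,Y): not NE [P1→B gives 9>7; P2→Q gives 6>1]
(A,S,X): not NE [P1→B gives 6>2]
(A,S,Y): not NE [P1→B gives 2>1; P2→Q gives 6>4; P3→X gives 9>3]
(B,P,X): not NE [P2→Q gives 8>5; P3→Y gives 7>5]
(B,P,Y): NE
(B,Q,X): not NE [P1→C gives 9>2]
(B,Q,Y): not NE [P2→P gives 10>0]
(B,R,X): not NE [P1→A gives 8>3; P2→Q gives 8>6]
(B,R,Y): not NE [P2→P gives 10>1; P3→X gives 8>4]
(B,S,X): not NE [P2→Q gives 8>2; P3→Y gives 5>2]
(B,S,Y): not NE [P2→P gives 10>8]
(C,P,X): not NE [P1→B gives 9>7; P2→Q gives 11>9]
(C,P,Y): not NE [P2→R gives 8>4; P3→X gives 6>1]
(C,Q,X): NE
(C,Q,Y): not NE [P1→B gives 3>0; P2→R gives 8>0; P3→X gives 8>6]
(C,R,X): not NE [P1→A gives 8>6; P2→Q gives 11>1; P3→Y gives 6>1]
(C,R,Y): not NE [P1→B gives 9>1]
(C,S,X): not NE [P1→B gives 6>1; P2→Q gives 11>6; P3→Y gives 7>1]
(C,S,Y): not NE [P1→B gives 2>1; P2→R gives 8>5]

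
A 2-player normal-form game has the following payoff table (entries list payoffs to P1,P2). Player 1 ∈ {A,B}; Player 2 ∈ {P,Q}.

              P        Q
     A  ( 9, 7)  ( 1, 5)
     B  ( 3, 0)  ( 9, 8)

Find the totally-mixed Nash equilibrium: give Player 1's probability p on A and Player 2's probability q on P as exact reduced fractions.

P1 mixes 4/5 on A; P2 mixes 4/7 on P

P1 indiff ⇒ q·9+(1-q)·1 = q·3+(1-q)·9 ⇒ q(6) = (1-q)(8) ⇒ q = 4/7
P2 indiff ⇒ p·7+(1-p)·0 = p·5+(1-p)·8 ⇒ p(2) = (1-p)(8) ⇒ p = 4/5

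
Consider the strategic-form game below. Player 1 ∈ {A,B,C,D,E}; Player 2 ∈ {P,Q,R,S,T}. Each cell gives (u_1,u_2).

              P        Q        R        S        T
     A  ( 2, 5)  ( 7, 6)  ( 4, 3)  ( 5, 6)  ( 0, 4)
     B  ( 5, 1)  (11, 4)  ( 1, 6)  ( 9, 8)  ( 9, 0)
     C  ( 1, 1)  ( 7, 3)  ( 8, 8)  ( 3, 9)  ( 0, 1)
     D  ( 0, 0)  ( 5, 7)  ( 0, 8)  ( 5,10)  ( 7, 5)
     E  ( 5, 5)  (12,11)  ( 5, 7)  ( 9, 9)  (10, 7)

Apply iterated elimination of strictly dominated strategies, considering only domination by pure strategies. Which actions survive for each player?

P1 drop A (E beats it: P:5>2 Q:12>7 R:5>4 S:9>5 T:10>0)
P1 drop D (B beats it: P:5>0 Q:11>5 R:1>0 S:9>5 T:9>7)
P2 drop P (Q beats it: B:4>1 C:3>1 E:11>5)
P2 drop R (S beats it: B:8>6 C:9>8 E:9>7)
P1 drop C (B beats it: Q:11>7 S:9>3 T:9>0)
P2 drop T (Q beats it: B:4>0 E:11>7)
P1→{B,E} P2→{Q,S}

Survivors P1:{B,E} P2:{Q,S}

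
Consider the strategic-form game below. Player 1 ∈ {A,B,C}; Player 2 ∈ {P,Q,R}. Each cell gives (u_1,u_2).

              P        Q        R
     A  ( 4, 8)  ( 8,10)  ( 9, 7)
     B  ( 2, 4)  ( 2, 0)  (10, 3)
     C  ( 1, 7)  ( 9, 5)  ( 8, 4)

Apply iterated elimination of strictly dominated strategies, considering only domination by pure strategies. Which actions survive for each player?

P2 drop R (P beats it: A:8>7 B:4>3 C:7>4)
P1 drop B (A beats it: P:4>2 Q:8>2)
P1→{A,C} P2→{P,Q}

Survivors P1:{A,C} P2:{P,Q}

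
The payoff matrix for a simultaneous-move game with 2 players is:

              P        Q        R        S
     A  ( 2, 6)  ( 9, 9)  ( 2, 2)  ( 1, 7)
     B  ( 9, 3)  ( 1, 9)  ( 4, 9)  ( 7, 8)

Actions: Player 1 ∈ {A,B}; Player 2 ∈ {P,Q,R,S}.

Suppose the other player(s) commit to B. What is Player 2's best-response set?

P2 best: {Q,R}

u_2(P vs B) = 3
u_2(Q vs B) = 9
u_2(R vs B) = 9
u_2(S vs B) = 8
max payoff 9 at {Q,R}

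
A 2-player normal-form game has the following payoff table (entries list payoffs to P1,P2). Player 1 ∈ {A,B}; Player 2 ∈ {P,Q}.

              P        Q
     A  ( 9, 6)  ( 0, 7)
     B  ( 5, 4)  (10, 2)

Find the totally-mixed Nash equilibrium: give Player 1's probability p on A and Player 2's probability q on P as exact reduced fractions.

P1 indiff ⇒ q·9+(1-q)·0 = q·5+(1-q)·10 ⇒ q(4) = (1-q)(10) ⇒ q = 5/7
P2 indiff ⇒ p·6+(1-p)·4 = p·7+(1-p)·2 ⇒ p(-1) = (1-p)(-2) ⇒ p = 2/3

P1 mixes 2/3 on A; P2 mixes 5/7 on P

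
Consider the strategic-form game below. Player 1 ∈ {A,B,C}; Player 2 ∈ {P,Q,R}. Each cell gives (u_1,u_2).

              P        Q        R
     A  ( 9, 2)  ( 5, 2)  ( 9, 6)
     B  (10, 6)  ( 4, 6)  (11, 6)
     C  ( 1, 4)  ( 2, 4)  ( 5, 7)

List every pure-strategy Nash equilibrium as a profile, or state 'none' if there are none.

NE set: (B,P), (B,R)

(A,P): not NE [P1→B gives 10>9; P2→R gives 6>2]
(A,Q): not NE [P2→R gives 6>2]
(A,R): not NE [P1→B gives 11>9]
(B,P): NE
(B,Q): not NE [P1→A gives 5>4]
(B,R): NE
(C,P): not NE [P1→B gives 10>1; P2→R gives 7>4]
(C,Q): not NE [P1→A gives 5>2; P2→R gives 7>4]
(C,R): not NE [P1→B gives 11>5]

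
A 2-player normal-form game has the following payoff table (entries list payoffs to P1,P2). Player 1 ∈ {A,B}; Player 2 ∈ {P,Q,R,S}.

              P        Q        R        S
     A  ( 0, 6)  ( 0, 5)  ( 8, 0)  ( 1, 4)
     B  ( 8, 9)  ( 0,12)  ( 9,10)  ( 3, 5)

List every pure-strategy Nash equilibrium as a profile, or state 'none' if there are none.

PSNE = {(B,Q)}

(A,P): not NE [P1→B gives 8>0]
(A,Q): not NE [P2→P gives 6>5]
(A,R): not NE [P1→B gives 9>8; P2→P gives 6>0]
(A,S): not NE [P1→B gives 3>1; P2→P gives 6>4]
(B,P): not NE [P2→Q gives 12>9]
(B,Q): NE
(B,R): not NE [P2→Q gives 12>10]
(B,S): not NE [P2→Q gives 12>5]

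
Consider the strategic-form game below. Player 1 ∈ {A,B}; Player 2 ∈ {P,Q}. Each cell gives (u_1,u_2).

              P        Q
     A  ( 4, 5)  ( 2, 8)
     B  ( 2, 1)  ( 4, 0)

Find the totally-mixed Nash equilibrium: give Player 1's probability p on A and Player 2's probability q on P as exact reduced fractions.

P1 indiff ⇒ q·4+(1-q)·2 = q·2+(1-q)·4 ⇒ q(2) = (1-q)(2) ⇒ q = 1/2
P2 indiff ⇒ p·5+(1-p)·1 = p·8+(1-p)·0 ⇒ p(-3) = (1-p)(-1) ⇒ p = 1/4

(p,q) = (1/4, 1/2)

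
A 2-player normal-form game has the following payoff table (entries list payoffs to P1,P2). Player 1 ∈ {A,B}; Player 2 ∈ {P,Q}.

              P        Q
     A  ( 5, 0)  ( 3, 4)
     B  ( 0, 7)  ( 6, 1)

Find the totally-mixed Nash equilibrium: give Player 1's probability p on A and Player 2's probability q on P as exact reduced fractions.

P1 indiff ⇒ q·5+(1-q)·3 = q·0+(1-q)·6 ⇒ q(5) = (1-q)(3) ⇒ q = 3/8
P2 indiff ⇒ p·0+(1-p)·7 = p·4+(1-p)·1 ⇒ p(-4) = (1-p)(-6) ⇒ p = 3/5

P1 mixes 3/5 on A; P2 mixes 3/8 on P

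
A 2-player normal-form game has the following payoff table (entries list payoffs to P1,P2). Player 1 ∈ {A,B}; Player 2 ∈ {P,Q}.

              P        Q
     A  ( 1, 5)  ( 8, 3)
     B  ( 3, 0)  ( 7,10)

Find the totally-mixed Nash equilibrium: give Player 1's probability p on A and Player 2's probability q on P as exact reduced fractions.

p=5/6, q=1/3

P1 indiff ⇒ q·1+(1-q)·8 = q·3+(1-q)·7 ⇒ q(-2) = (1-q)(-1) ⇒ q = 1/3
P2 indiff ⇒ p·5+(1-p)·0 = p·3+(1-p)·10 ⇒ p(2) = (1-p)(10) ⇒ p = 5/6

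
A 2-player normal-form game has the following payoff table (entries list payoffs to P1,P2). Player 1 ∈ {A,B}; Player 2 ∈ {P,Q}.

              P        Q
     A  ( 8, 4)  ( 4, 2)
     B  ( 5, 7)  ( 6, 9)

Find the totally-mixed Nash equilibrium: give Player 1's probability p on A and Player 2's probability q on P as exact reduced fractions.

p=1/2, q=2/5

P1 indiff ⇒ q·8+(1-q)·4 = q·5+(1-q)·6 ⇒ q(3) = (1-q)(2) ⇒ q = 2/5
P2 indiff ⇒ p·4+(1-p)·7 = p·2+(1-p)·9 ⇒ p(2) = (1-p)(2) ⇒ p = 1/2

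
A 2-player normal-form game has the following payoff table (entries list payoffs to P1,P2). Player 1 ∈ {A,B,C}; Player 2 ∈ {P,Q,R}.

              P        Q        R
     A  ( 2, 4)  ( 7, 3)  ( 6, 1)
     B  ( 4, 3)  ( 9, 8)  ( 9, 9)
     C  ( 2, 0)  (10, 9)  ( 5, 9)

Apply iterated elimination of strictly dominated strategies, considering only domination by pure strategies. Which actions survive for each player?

P1 drop A (B beats it: P:4>2 Q:9>7 R:9>6)
P2 drop P (Q beats it: B:8>3 C:9>0)
P1→{B,C} P2→{Q,R}

IESDS → P1:{B,C} P2:{Q,R}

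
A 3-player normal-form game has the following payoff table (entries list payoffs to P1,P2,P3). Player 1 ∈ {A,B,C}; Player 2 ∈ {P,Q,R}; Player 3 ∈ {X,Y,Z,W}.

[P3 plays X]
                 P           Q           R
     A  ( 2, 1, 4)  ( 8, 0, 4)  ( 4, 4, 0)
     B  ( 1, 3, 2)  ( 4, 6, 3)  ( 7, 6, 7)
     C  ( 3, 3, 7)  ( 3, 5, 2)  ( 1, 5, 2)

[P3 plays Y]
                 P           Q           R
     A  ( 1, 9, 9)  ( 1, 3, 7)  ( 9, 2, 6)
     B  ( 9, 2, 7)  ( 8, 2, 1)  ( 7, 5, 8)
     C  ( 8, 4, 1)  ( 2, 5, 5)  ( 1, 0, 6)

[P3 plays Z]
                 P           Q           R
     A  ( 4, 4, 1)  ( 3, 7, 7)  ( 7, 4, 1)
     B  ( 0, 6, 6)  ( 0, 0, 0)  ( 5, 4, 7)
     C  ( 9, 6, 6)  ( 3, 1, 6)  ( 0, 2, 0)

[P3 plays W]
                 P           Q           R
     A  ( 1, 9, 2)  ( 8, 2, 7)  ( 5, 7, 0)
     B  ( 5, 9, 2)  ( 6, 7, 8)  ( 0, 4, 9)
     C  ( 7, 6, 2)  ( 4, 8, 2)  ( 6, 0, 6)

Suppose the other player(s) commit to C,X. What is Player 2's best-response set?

BR_2 = {Q,R}

u_2(P vs C,X) = 3
u_2(Q vs C,X) = 5
u_2(R vs C,X) = 5
max payoff 5 at {Q,R}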